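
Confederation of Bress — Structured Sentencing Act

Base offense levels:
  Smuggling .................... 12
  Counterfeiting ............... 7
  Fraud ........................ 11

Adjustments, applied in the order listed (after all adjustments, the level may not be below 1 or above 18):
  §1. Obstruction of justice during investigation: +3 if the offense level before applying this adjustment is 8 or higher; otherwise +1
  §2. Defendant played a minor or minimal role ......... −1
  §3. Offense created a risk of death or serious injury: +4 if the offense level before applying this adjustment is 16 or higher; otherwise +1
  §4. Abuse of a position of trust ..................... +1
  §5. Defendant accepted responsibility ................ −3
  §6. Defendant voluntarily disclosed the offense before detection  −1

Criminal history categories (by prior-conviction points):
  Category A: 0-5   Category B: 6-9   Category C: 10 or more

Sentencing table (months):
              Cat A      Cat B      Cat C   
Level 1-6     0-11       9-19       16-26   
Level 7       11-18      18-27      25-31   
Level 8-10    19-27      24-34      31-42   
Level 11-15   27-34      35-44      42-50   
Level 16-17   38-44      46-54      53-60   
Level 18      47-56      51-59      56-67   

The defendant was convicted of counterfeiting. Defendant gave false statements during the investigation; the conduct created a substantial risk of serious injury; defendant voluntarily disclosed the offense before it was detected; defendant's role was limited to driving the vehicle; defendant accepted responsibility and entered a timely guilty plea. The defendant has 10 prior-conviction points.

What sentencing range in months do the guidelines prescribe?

Base offense level for counterfeiting: 7.
§1 applies (level before this adjustment is 7 < 8, so +1): 7 + 1 = 8.
§2 applies: 8 − 1 = 7.
§3 applies (level before this adjustment is 7 < 16, so +1): 7 + 1 = 8.
§4 does not apply.
§5 applies: 8 − 3 = 5.
§6 applies: 5 − 1 = 4.
Final offense level: 4.
Criminal history: 10 prior points → Category C (10+).
Level 4 falls in the 1-6 band.
Grid: Level 1-6 × Category C = 16-26 months.

16-26 months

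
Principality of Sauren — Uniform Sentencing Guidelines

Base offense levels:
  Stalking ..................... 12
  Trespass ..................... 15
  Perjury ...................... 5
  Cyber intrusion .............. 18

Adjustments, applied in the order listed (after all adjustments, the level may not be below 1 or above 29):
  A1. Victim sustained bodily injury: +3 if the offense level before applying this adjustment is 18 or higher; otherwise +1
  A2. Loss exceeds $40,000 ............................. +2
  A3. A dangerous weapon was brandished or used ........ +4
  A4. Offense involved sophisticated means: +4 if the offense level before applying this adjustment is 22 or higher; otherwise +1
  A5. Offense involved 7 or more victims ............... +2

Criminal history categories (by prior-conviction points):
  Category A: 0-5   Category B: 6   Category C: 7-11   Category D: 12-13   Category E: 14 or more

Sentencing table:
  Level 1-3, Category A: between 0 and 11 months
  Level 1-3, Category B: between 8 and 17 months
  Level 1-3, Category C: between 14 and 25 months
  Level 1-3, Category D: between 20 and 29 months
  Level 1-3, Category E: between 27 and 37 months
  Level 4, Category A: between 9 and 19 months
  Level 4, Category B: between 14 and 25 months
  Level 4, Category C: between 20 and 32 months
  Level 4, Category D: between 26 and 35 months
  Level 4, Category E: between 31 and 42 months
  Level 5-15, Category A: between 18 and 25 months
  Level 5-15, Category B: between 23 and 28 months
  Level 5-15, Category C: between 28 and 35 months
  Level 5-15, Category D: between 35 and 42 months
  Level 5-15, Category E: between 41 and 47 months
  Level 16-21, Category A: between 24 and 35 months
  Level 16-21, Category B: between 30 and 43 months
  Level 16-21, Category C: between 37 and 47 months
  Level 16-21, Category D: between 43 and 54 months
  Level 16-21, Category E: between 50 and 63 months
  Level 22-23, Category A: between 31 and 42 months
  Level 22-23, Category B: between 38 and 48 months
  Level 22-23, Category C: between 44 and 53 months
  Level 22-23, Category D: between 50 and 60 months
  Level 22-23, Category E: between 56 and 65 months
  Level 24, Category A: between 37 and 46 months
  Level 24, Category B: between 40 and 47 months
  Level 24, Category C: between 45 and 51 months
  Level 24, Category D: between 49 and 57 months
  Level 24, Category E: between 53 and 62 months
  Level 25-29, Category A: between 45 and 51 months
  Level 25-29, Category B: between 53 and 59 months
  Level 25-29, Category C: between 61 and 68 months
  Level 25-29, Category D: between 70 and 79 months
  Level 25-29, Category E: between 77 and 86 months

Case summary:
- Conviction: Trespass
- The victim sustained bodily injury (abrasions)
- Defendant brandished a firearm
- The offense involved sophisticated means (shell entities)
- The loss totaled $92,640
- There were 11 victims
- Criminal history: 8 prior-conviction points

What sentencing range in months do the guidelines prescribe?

Base offense level for trespass: 15.
A1 applies (level before this adjustment is 15 < 18, so +1): 15 + 1 = 16.
A2 applies: 16 + 2 = 18.
A3 applies: 18 + 4 = 22.
A4 applies (level before this adjustment is 22 ≥ 22, so +4): 22 + 4 = 26.
A5 applies: 26 + 2 = 28.
Final offense level: 28.
Criminal history: 8 prior points → Category C (7-11).
Level 28 falls in the 25-29 band.
Grid: Level 25-29 × Category C = 61-68 months.

61-68 months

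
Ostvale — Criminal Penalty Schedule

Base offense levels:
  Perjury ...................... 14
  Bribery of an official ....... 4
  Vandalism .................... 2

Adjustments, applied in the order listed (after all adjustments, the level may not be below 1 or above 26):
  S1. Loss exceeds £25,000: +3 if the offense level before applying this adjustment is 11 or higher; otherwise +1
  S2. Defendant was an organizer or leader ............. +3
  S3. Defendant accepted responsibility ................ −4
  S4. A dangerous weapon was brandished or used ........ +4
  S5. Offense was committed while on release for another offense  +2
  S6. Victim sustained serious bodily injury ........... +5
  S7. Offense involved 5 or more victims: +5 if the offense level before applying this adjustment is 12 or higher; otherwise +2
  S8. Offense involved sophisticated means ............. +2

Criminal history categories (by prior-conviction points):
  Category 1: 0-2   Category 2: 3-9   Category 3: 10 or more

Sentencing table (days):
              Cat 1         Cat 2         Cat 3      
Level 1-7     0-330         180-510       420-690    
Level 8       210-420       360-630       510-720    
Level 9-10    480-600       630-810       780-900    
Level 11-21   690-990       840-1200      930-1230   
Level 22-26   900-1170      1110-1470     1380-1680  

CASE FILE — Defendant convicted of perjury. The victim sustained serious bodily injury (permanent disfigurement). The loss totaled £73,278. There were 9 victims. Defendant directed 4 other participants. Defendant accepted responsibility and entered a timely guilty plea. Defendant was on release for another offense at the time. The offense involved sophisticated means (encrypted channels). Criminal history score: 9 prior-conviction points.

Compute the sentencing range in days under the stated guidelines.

1110-1470 days

Base offense level for perjury: 14.
S1 applies (level before this adjustment is 14 ≥ 11, so +3): 14 + 3 = 17.
S2 applies: 17 + 3 = 20.
S3 applies: 20 − 4 = 16.
S4 does not apply.
S5 applies: 16 + 2 = 18.
S6 applies: 18 + 5 = 23.
S7 applies (level before this adjustment is 23 ≥ 12, so +5): 23 + 5 = 28.
S8 applies: 28 + 2 = 30.
Level 30 exceeds the maximum of 26; capped at 26.
Final offense level: 26.
Criminal history: 9 prior points → Category 2 (3-9).
Level 26 falls in the 22-26 band.
Grid: Level 22-26 × Category 2 = 1110-1470 days.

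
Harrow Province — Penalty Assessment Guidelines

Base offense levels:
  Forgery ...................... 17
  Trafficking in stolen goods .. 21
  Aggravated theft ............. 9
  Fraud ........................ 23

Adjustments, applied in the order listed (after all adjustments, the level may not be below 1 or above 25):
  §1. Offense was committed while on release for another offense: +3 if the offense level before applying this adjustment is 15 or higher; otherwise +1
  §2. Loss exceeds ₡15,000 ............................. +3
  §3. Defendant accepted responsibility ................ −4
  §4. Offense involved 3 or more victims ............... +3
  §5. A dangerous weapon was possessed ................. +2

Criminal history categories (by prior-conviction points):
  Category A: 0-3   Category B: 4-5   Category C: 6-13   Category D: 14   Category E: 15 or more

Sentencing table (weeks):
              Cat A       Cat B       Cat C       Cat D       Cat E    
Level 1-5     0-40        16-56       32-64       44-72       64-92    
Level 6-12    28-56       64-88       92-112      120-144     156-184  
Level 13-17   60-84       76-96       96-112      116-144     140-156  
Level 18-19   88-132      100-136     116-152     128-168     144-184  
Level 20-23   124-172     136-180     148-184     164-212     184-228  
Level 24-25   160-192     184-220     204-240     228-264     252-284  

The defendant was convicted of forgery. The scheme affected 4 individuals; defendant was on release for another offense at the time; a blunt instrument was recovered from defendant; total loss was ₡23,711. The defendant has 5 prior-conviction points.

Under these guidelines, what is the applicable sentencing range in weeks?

Base offense level for forgery: 17.
§1 applies (level before this adjustment is 17 ≥ 15, so +3): 17 + 3 = 20.
§2 applies: 20 + 3 = 23.
§4 applies: 23 + 3 = 26.
§5 applies: 26 + 2 = 28.
Level 28 exceeds the maximum of 25; capped at 25.
Final offense level: 25.
Criminal history: 5 prior points → Category B (4-5).
Level 25 falls in the 24-25 band.
Grid: Level 24-25 × Category B = 184-220 weeks.

184-220 weeks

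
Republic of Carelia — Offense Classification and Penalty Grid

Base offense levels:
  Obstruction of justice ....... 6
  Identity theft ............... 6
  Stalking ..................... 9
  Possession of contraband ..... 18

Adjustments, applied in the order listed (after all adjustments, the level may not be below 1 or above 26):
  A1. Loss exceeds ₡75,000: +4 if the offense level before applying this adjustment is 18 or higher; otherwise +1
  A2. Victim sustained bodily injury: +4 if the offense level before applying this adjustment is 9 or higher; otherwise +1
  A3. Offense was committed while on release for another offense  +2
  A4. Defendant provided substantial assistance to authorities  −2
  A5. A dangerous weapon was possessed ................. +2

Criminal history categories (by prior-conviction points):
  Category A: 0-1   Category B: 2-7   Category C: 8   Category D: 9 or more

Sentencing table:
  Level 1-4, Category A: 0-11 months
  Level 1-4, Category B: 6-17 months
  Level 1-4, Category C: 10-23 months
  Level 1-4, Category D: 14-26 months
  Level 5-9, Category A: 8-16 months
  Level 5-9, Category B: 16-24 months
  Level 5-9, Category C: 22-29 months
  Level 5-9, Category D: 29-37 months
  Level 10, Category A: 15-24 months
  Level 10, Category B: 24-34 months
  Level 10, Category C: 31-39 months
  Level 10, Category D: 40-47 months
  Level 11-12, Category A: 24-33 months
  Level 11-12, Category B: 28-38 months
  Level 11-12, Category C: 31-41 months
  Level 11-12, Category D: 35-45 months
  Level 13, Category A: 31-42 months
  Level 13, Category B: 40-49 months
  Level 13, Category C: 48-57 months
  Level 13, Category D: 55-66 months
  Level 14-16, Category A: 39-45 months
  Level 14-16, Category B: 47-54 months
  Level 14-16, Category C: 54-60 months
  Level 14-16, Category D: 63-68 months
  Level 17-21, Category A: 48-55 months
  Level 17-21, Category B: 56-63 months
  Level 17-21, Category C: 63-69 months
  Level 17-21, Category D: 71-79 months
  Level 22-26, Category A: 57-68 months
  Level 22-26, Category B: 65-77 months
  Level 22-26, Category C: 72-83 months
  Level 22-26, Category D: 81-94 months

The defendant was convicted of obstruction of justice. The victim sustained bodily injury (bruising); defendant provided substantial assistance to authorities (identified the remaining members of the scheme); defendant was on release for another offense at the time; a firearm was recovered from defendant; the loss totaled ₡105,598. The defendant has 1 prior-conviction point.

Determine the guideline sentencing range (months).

Base offense level for obstruction of justice: 6.
A1 applies (level before this adjustment is 6 < 18, so +1): 6 + 1 = 7.
A2 applies (level before this adjustment is 7 < 9, so +1): 7 + 1 = 8.
A3 applies: 8 + 2 = 10.
A4 applies: 10 − 2 = 8.
A5 applies: 8 + 2 = 10.
Final offense level: 10.
Criminal history: 1 prior point → Category A (0-1).
Level 10 falls in the 10 band.
Grid: Level 10 × Category A = 15-24 months.

15-24 months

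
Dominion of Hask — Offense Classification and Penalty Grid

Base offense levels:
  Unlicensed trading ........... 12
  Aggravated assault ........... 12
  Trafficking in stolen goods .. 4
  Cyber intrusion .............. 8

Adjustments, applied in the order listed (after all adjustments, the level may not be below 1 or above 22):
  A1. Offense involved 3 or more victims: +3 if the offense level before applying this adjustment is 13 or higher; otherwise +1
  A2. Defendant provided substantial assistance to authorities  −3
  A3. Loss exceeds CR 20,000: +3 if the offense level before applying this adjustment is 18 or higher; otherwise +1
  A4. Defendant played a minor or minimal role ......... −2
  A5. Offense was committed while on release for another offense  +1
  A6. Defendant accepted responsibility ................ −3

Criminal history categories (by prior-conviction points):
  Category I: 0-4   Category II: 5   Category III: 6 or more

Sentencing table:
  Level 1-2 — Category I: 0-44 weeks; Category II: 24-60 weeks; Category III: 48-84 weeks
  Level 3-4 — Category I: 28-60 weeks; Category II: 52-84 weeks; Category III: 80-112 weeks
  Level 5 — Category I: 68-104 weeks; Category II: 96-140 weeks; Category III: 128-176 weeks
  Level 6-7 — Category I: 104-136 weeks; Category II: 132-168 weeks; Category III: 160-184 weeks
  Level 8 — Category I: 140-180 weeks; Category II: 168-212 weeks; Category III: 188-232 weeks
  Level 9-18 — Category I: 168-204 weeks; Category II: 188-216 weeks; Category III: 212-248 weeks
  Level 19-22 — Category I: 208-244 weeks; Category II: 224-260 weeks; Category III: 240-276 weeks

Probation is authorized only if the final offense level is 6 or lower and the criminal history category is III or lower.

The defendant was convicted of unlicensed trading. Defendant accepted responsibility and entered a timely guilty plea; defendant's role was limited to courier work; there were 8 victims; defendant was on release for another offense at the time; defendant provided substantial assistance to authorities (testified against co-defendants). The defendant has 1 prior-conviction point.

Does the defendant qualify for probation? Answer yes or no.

Base offense level for unlicensed trading: 12.
A1 applies (level before this adjustment is 12 < 13, so +1): 12 + 1 = 13.
A2 applies: 13 − 3 = 10.
A4 applies: 10 − 2 = 8.
A5 applies: 8 + 1 = 9.
A6 applies: 9 − 3 = 6.
Final offense level: 6.
Criminal history: 1 prior point → Category I (0-4).
Level 6 falls in the 6-7 band.
Grid: Level 6-7 × Category I = 104-136 weeks.
Probation check: level 6 ≤ 6 and category I ≤ III → eligible.

Yes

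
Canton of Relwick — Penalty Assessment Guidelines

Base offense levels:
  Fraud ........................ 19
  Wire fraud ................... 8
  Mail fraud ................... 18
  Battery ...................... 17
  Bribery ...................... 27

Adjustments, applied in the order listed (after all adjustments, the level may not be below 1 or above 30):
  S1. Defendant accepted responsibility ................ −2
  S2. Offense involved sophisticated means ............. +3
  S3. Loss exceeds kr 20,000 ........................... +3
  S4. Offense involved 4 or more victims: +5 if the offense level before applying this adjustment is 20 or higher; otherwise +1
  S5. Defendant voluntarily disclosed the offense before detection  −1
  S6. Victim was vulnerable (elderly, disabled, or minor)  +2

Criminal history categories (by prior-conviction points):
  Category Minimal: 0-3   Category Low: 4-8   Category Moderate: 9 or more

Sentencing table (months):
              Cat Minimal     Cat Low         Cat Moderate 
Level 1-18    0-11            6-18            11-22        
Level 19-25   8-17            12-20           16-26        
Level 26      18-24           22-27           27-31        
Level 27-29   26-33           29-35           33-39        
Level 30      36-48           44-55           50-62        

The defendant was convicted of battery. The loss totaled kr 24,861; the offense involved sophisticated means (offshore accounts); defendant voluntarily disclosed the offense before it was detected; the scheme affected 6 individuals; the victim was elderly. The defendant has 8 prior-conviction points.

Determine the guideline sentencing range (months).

29-35 months

Base offense level for battery: 17.
S2 applies: 17 + 3 = 20.
S3 applies: 20 + 3 = 23.
S4 applies (level before this adjustment is 23 ≥ 20, so +5): 23 + 5 = 28.
S5 applies: 28 − 1 = 27.
S6 applies: 27 + 2 = 29.
Final offense level: 29.
Criminal history: 8 prior points → Category Low (4-8).
Level 29 falls in the 27-29 band.
Grid: Level 27-29 × Category Low = 29-35 months.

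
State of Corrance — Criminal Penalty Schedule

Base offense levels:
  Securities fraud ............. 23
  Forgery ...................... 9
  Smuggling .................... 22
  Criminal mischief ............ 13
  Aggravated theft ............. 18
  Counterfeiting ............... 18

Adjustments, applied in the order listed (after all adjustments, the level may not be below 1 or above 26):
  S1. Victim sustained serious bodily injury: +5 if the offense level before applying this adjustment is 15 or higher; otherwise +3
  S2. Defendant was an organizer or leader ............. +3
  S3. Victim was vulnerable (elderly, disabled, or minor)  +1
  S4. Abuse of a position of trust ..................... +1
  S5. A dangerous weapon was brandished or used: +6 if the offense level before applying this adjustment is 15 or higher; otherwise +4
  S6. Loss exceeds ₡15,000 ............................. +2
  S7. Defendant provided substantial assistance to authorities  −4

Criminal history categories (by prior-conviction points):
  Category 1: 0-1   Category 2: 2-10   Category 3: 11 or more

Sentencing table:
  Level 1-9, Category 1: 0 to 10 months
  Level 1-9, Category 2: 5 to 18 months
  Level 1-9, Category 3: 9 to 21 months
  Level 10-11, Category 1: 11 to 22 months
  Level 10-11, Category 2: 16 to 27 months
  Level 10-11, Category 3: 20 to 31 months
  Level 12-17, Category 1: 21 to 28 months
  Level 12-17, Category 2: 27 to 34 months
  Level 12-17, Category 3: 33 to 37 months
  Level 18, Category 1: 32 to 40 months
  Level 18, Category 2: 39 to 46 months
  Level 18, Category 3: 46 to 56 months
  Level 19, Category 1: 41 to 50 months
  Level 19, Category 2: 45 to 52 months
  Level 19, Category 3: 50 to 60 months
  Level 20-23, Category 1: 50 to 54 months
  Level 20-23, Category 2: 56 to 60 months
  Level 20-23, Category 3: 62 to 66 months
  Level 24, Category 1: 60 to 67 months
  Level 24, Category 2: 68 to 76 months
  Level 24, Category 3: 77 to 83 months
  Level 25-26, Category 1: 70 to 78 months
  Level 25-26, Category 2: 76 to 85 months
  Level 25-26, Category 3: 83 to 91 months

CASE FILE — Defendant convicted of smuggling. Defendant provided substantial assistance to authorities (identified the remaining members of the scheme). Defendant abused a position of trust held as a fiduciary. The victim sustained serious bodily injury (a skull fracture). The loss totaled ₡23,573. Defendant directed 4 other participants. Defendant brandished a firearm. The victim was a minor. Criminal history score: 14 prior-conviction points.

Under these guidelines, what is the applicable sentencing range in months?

83-91 months

Base offense level for smuggling: 22.
S1 applies (level before this adjustment is 22 ≥ 15, so +5): 22 + 5 = 27.
S2 applies: 27 + 3 = 30.
S3 applies: 30 + 1 = 31.
S4 applies: 31 + 1 = 32.
S5 applies (level before this adjustment is 32 ≥ 15, so +6): 32 + 6 = 38.
S6 applies: 38 + 2 = 40.
S7 applies: 40 − 4 = 36.
Level 36 exceeds the maximum of 26; capped at 26.
Final offense level: 26.
Criminal history: 14 prior points → Category 3 (11+).
Level 26 falls in the 25-26 band.
Grid: Level 25-26 × Category 3 = 83-91 months.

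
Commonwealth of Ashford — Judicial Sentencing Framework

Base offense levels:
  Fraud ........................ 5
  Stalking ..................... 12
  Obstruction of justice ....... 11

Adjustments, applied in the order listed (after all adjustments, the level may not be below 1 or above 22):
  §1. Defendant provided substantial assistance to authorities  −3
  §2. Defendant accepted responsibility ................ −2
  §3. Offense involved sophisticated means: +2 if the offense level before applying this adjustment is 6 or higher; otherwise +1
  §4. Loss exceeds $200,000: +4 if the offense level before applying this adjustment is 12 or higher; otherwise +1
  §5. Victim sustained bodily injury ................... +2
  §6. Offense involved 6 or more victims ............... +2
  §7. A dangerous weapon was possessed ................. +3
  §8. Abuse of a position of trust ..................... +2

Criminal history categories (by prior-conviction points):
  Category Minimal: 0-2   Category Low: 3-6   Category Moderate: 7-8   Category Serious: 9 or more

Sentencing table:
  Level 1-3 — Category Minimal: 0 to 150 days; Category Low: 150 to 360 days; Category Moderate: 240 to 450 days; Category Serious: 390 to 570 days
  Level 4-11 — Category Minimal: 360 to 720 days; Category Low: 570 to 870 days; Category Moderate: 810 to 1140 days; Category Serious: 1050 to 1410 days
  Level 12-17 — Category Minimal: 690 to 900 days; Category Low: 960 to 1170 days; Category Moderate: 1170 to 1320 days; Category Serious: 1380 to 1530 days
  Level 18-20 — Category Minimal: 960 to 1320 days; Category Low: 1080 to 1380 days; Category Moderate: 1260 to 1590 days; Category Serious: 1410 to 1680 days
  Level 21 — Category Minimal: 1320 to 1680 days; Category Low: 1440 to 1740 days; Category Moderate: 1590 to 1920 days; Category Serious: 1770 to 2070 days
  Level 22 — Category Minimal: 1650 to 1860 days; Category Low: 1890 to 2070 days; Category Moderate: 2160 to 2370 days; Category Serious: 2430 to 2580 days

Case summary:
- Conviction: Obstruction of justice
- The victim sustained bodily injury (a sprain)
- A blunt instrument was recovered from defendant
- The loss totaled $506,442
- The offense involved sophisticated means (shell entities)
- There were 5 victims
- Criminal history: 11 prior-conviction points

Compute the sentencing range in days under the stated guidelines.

2430-2580 days

Base offense level for obstruction of justice: 11.
§3 applies (level before this adjustment is 11 ≥ 6, so +2): 11 + 2 = 13.
§4 applies (level before this adjustment is 13 ≥ 12, so +4): 13 + 4 = 17.
§5 applies: 17 + 2 = 19.
§7 applies: 19 + 3 = 22.
Final offense level: 22.
Criminal history: 11 prior points → Category Serious (9+).
Level 22 falls in the 22 band.
Grid: Level 22 × Category Serious = 2430-2580 days.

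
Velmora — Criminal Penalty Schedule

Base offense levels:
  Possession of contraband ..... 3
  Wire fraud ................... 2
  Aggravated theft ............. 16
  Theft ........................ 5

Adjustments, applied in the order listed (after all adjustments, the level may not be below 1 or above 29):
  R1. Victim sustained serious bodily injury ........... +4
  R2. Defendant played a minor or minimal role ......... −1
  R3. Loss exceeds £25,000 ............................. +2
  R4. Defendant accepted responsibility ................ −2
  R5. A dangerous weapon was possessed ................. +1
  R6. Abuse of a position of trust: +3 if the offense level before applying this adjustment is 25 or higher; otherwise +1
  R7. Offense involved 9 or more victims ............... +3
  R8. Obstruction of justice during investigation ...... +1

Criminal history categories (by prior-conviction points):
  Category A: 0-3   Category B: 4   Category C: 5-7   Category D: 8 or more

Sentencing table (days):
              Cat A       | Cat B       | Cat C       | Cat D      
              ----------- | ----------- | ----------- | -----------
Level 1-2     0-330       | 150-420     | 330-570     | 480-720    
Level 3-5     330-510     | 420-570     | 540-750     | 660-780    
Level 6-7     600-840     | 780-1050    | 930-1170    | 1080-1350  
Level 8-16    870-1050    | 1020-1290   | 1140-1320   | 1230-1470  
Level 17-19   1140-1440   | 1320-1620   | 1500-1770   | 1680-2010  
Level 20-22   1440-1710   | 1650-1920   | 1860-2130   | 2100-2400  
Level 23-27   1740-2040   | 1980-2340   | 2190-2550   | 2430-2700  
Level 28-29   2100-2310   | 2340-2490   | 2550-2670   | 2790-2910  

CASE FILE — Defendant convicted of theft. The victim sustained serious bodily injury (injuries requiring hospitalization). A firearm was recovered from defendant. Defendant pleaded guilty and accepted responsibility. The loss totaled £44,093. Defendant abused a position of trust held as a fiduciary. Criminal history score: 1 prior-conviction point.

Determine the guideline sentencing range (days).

870-1050 days

Base offense level for theft: 5.
R1 applies: 5 + 4 = 9.
R2 does not apply.
R3 applies: 9 + 2 = 11.
R4 applies: 11 − 2 = 9.
R5 applies: 9 + 1 = 10.
R6 applies (level before this adjustment is 10 < 25, so +1): 10 + 1 = 11.
R8 does not apply.
Final offense level: 11.
Criminal history: 1 prior point → Category A (0-3).
Level 11 falls in the 8-16 band.
Grid: Level 8-16 × Category A = 870-1050 days.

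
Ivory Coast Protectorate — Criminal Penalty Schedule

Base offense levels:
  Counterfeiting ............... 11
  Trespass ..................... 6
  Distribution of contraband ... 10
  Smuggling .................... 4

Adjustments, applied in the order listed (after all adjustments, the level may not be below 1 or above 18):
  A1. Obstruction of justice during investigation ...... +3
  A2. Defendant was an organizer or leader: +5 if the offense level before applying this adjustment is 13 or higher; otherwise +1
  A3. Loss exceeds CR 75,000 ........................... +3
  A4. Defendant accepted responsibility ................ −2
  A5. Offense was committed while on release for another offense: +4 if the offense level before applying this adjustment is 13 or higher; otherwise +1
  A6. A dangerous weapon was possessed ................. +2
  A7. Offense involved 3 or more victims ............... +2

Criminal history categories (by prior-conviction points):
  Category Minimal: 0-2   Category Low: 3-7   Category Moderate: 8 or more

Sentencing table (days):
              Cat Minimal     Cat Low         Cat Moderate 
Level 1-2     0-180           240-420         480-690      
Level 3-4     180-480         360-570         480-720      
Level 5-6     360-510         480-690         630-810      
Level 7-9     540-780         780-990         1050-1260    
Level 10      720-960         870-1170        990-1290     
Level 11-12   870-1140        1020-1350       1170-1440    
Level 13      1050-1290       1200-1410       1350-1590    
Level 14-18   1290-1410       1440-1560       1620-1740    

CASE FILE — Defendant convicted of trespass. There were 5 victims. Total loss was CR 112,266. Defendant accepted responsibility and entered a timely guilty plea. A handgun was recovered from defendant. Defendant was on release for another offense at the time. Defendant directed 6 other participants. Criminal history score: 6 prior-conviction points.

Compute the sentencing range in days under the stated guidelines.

1200-1410 days

Base offense level for trespass: 6.
A1 does not apply.
A2 applies (level before this adjustment is 6 < 13, so +1): 6 + 1 = 7.
A3 applies: 7 + 3 = 10.
A4 applies: 10 − 2 = 8.
A5 applies (level before this adjustment is 8 < 13, so +1): 8 + 1 = 9.
A6 applies: 9 + 2 = 11.
A7 applies: 11 + 2 = 13.
Final offense level: 13.
Criminal history: 6 prior points → Category Low (3-7).
Level 13 falls in the 13 band.
Grid: Level 13 × Category Low = 1200-1410 days.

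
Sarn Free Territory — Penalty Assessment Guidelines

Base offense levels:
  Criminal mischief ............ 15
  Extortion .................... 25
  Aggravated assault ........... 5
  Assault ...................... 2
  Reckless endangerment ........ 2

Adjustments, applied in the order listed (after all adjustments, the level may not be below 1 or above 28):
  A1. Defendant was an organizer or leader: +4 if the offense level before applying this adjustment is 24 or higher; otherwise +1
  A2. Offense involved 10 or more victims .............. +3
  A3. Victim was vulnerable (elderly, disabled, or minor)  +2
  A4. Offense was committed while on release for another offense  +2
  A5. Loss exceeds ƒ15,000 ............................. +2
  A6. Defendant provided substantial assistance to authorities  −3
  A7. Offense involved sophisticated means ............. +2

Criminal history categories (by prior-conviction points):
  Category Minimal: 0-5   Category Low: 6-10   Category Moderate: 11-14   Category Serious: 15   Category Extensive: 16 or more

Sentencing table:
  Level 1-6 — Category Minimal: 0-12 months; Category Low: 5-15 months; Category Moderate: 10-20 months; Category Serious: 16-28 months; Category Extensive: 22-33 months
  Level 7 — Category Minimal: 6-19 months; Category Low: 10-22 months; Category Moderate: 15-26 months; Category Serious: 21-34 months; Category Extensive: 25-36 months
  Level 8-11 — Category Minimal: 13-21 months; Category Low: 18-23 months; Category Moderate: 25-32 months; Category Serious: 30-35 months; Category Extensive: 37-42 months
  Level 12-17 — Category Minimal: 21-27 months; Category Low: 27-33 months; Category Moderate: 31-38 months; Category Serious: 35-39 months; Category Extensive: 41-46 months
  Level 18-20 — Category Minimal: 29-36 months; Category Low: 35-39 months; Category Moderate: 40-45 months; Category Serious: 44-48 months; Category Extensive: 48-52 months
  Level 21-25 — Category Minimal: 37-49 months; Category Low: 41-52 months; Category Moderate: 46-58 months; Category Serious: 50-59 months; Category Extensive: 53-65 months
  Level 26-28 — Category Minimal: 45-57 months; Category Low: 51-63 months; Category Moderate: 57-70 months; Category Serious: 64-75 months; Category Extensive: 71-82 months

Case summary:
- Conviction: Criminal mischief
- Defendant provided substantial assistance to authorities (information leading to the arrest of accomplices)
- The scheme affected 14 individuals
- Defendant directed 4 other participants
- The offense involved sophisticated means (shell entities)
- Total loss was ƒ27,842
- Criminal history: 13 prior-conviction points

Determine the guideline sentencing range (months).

Base offense level for criminal mischief: 15.
A1 applies (level before this adjustment is 15 < 24, so +1): 15 + 1 = 16.
A2 applies: 16 + 3 = 19.
A3 does not apply.
A4 does not apply.
A5 applies: 19 + 2 = 21.
A6 applies: 21 − 3 = 18.
A7 applies: 18 + 2 = 20.
Final offense level: 20.
Criminal history: 13 prior points → Category Moderate (11-14).
Level 20 falls in the 18-20 band.
Grid: Level 18-20 × Category Moderate = 40-45 months.

40-45 months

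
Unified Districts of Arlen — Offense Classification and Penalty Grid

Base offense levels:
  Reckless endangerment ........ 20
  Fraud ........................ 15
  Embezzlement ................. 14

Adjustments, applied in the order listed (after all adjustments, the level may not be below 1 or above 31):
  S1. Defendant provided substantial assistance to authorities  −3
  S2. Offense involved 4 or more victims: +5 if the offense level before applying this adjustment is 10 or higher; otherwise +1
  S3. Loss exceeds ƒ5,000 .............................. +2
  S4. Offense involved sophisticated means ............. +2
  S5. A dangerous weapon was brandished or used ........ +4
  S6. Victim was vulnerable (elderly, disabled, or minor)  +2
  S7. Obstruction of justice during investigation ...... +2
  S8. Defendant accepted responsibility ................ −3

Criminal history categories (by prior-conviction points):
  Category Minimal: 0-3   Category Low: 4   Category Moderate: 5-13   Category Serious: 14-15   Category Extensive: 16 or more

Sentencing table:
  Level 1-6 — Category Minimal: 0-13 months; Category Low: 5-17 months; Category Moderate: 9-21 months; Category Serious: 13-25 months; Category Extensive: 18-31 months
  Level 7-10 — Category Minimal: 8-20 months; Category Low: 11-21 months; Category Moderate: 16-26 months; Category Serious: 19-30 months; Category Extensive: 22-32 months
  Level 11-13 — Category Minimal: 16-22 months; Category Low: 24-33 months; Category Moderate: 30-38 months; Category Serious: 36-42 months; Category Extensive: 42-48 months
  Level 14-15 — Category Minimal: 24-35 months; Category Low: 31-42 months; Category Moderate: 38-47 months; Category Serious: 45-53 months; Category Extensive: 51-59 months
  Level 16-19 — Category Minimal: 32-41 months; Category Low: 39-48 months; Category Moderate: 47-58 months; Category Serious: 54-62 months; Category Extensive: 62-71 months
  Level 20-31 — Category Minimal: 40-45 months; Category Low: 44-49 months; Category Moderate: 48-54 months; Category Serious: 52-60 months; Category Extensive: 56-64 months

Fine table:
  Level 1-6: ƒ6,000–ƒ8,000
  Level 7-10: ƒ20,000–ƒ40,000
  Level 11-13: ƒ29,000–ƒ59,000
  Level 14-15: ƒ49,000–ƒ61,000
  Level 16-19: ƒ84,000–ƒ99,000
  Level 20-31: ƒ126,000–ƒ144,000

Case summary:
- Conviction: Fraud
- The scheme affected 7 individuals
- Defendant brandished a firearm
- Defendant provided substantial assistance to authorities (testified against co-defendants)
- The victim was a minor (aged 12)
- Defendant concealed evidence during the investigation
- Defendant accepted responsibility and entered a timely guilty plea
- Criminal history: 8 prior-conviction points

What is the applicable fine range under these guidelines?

ƒ126,000–ƒ144,000

Base offense level for fraud: 15.
S1 applies: 15 − 3 = 12.
S2 applies (level before this adjustment is 12 ≥ 10, so +5): 12 + 5 = 17.
S4 does not apply.
S5 applies: 17 + 4 = 21.
S6 applies: 21 + 2 = 23.
S7 applies: 23 + 2 = 25.
S8 applies: 25 − 3 = 22.
Final offense level: 22.
Level 22 falls in the 20-31 band.
Fine table: Level 20-31 → ƒ126,000–ƒ144,000.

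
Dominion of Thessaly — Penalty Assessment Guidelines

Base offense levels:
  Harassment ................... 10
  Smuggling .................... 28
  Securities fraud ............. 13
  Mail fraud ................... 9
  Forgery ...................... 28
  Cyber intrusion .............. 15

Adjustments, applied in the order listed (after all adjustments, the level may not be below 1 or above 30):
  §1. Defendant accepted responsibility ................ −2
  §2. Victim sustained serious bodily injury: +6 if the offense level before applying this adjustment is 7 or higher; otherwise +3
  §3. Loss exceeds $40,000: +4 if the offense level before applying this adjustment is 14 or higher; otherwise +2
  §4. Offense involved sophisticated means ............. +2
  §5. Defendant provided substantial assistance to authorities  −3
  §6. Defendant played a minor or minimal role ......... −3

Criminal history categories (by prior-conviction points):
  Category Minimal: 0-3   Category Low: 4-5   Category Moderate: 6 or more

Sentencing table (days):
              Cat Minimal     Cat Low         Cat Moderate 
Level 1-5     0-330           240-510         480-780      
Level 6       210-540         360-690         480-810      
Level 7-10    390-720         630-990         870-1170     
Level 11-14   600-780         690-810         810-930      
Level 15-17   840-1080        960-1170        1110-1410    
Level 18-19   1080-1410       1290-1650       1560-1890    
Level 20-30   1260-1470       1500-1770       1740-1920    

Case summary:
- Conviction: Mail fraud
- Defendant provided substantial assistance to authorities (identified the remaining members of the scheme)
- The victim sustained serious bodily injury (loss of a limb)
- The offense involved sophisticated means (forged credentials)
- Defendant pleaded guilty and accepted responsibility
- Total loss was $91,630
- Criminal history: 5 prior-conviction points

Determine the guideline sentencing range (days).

690-810 days

Base offense level for mail fraud: 9.
§1 applies: 9 − 2 = 7.
§2 applies (level before this adjustment is 7 ≥ 7, so +6): 7 + 6 = 13.
§3 applies (level before this adjustment is 13 < 14, so +2): 13 + 2 = 15.
§4 applies: 15 + 2 = 17.
§5 applies: 17 − 3 = 14.
§6 does not apply.
Final offense level: 14.
Criminal history: 5 prior points → Category Low (4-5).
Level 14 falls in the 11-14 band.
Grid: Level 11-14 × Category Low = 690-810 days.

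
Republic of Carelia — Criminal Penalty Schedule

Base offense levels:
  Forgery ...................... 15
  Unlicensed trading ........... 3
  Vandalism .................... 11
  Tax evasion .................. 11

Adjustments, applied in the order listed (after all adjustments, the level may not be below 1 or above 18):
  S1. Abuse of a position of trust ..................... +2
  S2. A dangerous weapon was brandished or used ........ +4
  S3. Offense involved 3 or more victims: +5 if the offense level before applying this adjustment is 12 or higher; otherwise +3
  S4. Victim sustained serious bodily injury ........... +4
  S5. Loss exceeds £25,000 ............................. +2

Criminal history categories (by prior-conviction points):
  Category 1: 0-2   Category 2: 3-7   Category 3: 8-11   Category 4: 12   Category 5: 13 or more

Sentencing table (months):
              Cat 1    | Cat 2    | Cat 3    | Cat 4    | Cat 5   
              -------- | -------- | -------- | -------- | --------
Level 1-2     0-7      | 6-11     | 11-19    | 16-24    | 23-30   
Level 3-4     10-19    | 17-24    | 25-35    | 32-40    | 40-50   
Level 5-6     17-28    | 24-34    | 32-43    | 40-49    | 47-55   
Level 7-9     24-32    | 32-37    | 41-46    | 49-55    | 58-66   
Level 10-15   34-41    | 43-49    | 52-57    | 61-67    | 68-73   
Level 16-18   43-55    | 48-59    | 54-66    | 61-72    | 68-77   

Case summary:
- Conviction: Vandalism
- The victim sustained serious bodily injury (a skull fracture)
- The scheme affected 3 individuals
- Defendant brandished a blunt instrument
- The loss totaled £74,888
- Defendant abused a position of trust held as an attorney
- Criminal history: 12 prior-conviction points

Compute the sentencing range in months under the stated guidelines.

61-72 months

Base offense level for vandalism: 11.
S1 applies: 11 + 2 = 13.
S2 applies: 13 + 4 = 17.
S3 applies (level before this adjustment is 17 ≥ 12, so +5): 17 + 5 = 22.
S4 applies: 22 + 4 = 26.
S5 applies: 26 + 2 = 28.
Level 28 exceeds the maximum of 18; capped at 18.
Final offense level: 18.
Criminal history: 12 prior points → Category 4 (12).
Level 18 falls in the 16-18 band.
Grid: Level 16-18 × Category 4 = 61-72 months.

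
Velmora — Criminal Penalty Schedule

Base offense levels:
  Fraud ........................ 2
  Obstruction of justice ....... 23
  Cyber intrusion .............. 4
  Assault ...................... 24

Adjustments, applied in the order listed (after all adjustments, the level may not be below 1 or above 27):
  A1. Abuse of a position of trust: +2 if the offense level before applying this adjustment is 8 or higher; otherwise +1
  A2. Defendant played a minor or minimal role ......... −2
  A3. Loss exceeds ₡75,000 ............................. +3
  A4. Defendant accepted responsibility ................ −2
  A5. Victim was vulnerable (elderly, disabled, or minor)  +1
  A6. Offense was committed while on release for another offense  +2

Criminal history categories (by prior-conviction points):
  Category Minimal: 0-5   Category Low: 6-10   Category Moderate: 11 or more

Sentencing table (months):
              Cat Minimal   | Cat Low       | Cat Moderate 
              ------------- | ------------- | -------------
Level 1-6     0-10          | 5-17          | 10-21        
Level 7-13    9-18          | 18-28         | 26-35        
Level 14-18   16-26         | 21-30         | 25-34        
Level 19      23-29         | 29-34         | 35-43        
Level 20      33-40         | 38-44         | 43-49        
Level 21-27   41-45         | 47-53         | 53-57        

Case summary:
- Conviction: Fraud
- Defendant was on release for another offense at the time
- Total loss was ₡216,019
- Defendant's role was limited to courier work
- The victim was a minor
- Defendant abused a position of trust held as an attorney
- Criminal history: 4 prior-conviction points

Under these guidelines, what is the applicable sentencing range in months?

Base offense level for fraud: 2.
A1 applies (level before this adjustment is 2 < 8, so +1): 2 + 1 = 3.
A2 applies: 3 − 2 = 1.
A3 applies: 1 + 3 = 4.
A5 applies: 4 + 1 = 5.
A6 applies: 5 + 2 = 7.
Final offense level: 7.
Criminal history: 4 prior points → Category Minimal (0-5).
Level 7 falls in the 7-13 band.
Grid: Level 7-13 × Category Minimal = 9-18 months.

9-18 months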